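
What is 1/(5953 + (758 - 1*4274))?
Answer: 1/2437 ≈ 0.00041034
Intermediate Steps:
1/(5953 + (758 - 1*4274)) = 1/(5953 + (758 - 4274)) = 1/(5953 - 3516) = 1/2437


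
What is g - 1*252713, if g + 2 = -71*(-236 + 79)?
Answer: -241568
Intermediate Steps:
g = 11145 (g = -2 - 71*(-236 + 79) = -2 - 71*(-157) = -2 + 11147 = 11145)
g - 1*252713 = 11145 - 1*252713 = 11145 - 252713 = -241568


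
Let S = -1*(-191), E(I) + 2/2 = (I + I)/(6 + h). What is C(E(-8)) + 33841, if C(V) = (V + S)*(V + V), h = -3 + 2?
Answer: 806797/25 ≈ 32272.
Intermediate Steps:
h = -1
E(I) = -1 + 2*I/5 (E(I) = -1 + (I + I)/(6 - 1) = -1 + (2*I)/5 = -1 + (2*I)*(1/5) = -1 + 2*I/5)
S = 191
C(V) = 2*V*(191 + V) (C(V) = (V + 191)*(V + V) = (191 + V)*(2*V) = 2*V*(191 + V))
C(E(-8)) + 33841 = 2*(-1 + (2/5)*(-8))*(191 + (-1 + (2/5)*(-8))) + 33841 = 2*(-1 - 16/5)*(191 + (-1 - 16/5)) + 33841 = 2*(-21/5)*(191 - 21/5) + 33841 = 2*(-21/5)*(934/5) + 33841 = -39228/25 + 33841 = 806797/25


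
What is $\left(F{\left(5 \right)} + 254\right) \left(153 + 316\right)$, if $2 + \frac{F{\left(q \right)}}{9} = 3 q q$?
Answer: $427259$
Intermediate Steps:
$F{\left(q \right)} = -18 + 27 q^{2}$ ($F{\left(q \right)} = -18 + 9 \cdot 3 q q = -18 + 9 \cdot 3 q^{2} = -18 + 27 q^{2}$)
$\left(F{\left(5 \right)} + 254\right) \left(153 + 316\right) = \left(\left(-18 + 27 \cdot 5^{2}\right) + 254\right) \left(153 + 316\right) = \left(\left(-18 + 27 \cdot 25\right) + 254\right) 469 = \left(\left(-18 + 675\right) + 254\right) 469 = \left(657 + 254\right) 469 = 911 \cdot 469 = 427259$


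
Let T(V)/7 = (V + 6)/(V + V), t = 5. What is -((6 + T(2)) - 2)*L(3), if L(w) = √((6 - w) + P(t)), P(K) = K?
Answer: -36*√2 ≈ -50.912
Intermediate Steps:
T(V) = 7*(6 + V)/(2*V) (T(V) = 7*((V + 6)/(V + V)) = 7*((6 + V)/((2*V))) = 7*((6 + V)*(1/(2*V))) = 7*((6 + V)/(2*V)) = 7*(6 + V)/(2*V))
L(w) = √(11 - w) (L(w) = √((6 - w) + 5) = √(11 - w))
-((6 + T(2)) - 2)*L(3) = -((6 + (7/2 + 21/2)) - 2)*√(11 - 1*3) = -((6 + (7/2 + 21*(½))) - 2)*√(11 - 3) = -((6 + (7/2 + 21/2)) - 2)*√8 = -((6 + 14) - 2)*2*√2 = -(20 - 2)*2*√2 = -18*2*√2 = -36*√2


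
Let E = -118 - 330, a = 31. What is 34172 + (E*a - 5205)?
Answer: 15079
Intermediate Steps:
E = -448
34172 + (E*a - 5205) = 34172 + (-448*31 - 5205) = 34172 + (-13888 - 5205) = 34172 - 19093 = 15079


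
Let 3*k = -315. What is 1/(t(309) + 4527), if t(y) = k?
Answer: 1/4422 ≈ 0.00022614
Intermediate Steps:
k = -105 (k = (⅓)*(-315) = -105)
t(y) = -105
1/(t(309) + 4527) = 1/(-105 + 4527) = 1/4422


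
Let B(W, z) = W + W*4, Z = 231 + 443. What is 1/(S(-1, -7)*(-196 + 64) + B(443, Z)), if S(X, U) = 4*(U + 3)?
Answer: 1/4327 ≈ 0.00023111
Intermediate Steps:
S(X, U) = 12 + 4*U (S(X, U) = 4*(3 + U) = 12 + 4*U)
Z = 674
B(W, z) = 5*W (B(W, z) = W + 4*W = 5*W)
1/(S(-1, -7)*(-196 + 64) + B(443, Z)) = 1/((12 + 4*(-7))*(-196 + 64) + 5*443) = 1/((12 - 28)*(-132) + 2215) = 1/(-16*(-132) + 2215) = 1/(2112 + 2215) = 1/4327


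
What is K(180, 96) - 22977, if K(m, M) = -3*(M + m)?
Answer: -23805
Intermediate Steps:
K(m, M) = -3*M - 3*m
K(180, 96) - 22977 = (-3*96 - 3*180) - 22977 = (-288 - 540) - 22977 = -828 - 22977 = -23805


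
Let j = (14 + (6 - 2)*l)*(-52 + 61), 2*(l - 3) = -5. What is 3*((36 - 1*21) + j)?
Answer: 477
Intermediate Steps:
l = ½ (l = 3 + (½)*(-5) = 3 - 5/2 = ½ ≈ 0.50000)
j = 144 (j = (14 + (6 - 2)*(½))*(-52 + 61) = (14 + 4*(½))*9 = (14 + 2)*9 = 16*9 = 144)
3*((36 - 1*21) + j) = 3*((36 - 1*21) + 144) = 3*((36 - 21) + 144) = 3*(15 + 144) = 3*159 = 477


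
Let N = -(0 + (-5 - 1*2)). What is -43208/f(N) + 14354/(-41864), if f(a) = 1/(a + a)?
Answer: -12662025161/20932 ≈ -6.0491e+5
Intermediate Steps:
N = 7 (N = -(0 + (-5 - 2)) = -(0 - 7) = -1*(-7) = 7)
f(a) = 1/(2*a)
-43208/f(N) + 14354/(-41864) = -43208/((½)/7) + 14354/(-41864) = -43208/((½)*(⅐)) + 14354*(-1/41864) = -43208/1/14 - 7177/20932 = -43208*14 - 7177/20932 = -604912 - 7177/20932 = -12662025161/20932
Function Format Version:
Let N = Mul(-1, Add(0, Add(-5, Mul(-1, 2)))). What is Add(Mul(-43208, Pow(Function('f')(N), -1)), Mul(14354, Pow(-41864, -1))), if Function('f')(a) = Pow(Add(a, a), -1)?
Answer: Rational(-12662025161, 20932) ≈ -6.0491e+5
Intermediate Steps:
N = 7 (N = Mul(-1, Add(0, Add(-5, -2))) = Mul(-1, Add(0, -7)) = Mul(-1, -7) = 7)
Function('f')(a) = Mul(Rational(1, 2), Pow(a, -1)) (Function('f')(a) = Pow(Mul(2, a), -1) = Mul(Rational(1, 2), Pow(a, -1)))
Add(Mul(-43208, Pow(Function('f')(N), -1)), Mul(14354, Pow(-41864, -1))) = Add(Mul(-43208, Pow(Mul(Rational(1, 2), Pow(7, -1)), -1)), Mul(14354, Pow(-41864, -1))) = Add(Mul(-43208, Pow(Mul(Rational(1, 2), Rational(1, 7)), -1)), Mul(14354, Rational(-1, 41864))) = Add(Mul(-43208, Pow(Rational(1, 14), -1)), Rational(-7177, 20932)) = Add(Mul(-43208, 14), Rational(-7177, 20932)) = Add(-604912, Rational(-7177, 20932)) = Rational(-12662025161, 20932)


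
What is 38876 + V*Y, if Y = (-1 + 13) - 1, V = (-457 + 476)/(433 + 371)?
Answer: 31256513/804 ≈ 38876.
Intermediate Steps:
V = 19/804 ≈ 0.023632
Y = 11 (Y = 12 - 1 = 11)
38876 + V*Y = 38876 + (19/804)*11 = 38876 + 209/804 = 31256513/804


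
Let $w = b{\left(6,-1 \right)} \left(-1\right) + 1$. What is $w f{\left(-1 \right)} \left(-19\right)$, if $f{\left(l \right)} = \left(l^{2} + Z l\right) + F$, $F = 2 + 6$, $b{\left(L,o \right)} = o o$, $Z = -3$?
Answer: $0$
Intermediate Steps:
$b{\left(L,o \right)} = o^{2}$
$F = 8$
$f{\left(l \right)} = 8 + l^{2} - 3 l$ ($f{\left(l \right)} = \left(l^{2} - 3 l\right) + 8 = 8 + l^{2} - 3 l$)
$w = 0$ ($w = \left(-1\right)^{2} \left(-1\right) + 1 = 1 \left(-1\right) + 1 = -1 + 1 = 0$)
$w f{\left(-1 \right)} \left(-19\right) = 0 \left(8 + \left(-1\right)^{2} - -3\right) \left(-19\right) = 0 \left(8 + 1 + 3\right) \left(-19\right) = 0 \cdot 12 \left(-19\right) = 0 \left(-19\right) = 0$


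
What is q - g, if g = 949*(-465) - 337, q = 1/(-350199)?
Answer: 154655582777/350199 ≈ 4.4162e+5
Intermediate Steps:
q = -1/350199 ≈ -2.8555e-6
g = -441622 (g = -441285 - 337 = -441622)
q - g = -1/350199 - 1*(-441622) = -1/350199 + 441622 = 154655582777/350199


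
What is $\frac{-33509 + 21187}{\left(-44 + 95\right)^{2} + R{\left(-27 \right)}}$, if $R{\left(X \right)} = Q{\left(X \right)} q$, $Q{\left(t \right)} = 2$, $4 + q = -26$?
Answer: $- \frac{12322}{2541} \approx -4.8493$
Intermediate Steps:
$q = -30$ ($q = -4 - 26 = -30$)
$R{\left(X \right)} = -60$ ($R{\left(X \right)} = 2 \left(-30\right) = -60$)
$\frac{-33509 + 21187}{\left(-44 + 95\right)^{2} + R{\left(-27 \right)}} = \frac{-33509 + 21187}{\left(-44 + 95\right)^{2} - 60} = - \frac{12322}{51^{2} - 60} = - \frac{12322}{2601 - 60} = - \frac{12322}{2541}$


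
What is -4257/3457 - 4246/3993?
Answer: -2879693/1254891 ≈ -2.2948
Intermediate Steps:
-4257/3457 - 4246/3993 = -4257*1/3457 - 4246*1/3993 = -4257/3457 - 386/363 = -2879693/1254891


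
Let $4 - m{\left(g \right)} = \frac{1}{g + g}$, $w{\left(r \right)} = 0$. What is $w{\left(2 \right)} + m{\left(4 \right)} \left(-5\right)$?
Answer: $- \frac{155}{8} \approx -19.375$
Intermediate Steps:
$m{\left(g \right)} = 4 - \frac{1}{2 g}$ ($m{\left(g \right)} = 4 - \frac{1}{g + g} = 4 - \frac{1}{2 g}$)
$w{\left(2 \right)} + m{\left(4 \right)} \left(-5\right) = 0 + \left(4 - \frac{1}{2 \cdot 4}\right) \left(-5\right) = 0 + \left(4 - \frac{1}{8}\right) \left(-5\right) = 0 + \frac{31}{8} \left(-5\right) = 0 - \frac{155}{8} = - \frac{155}{8}$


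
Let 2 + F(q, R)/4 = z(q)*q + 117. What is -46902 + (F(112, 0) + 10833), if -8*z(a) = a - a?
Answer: -35609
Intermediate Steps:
z(a) = 0 (z(a) = -(a - a)/8 = -⅛*0 = 0)
F(q, R) = 460 (F(q, R) = -8 + 4*(0*q + 117) = -8 + 4*(0 + 117) = -8 + 4*117 = -8 + 468 = 460)
-46902 + (F(112, 0) + 10833) = -46902 + (460 + 10833) = -46902 + 11293 = -35609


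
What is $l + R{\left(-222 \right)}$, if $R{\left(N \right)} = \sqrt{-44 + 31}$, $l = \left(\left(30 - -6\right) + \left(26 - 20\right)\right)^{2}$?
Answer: $1764 + i \sqrt{13} \approx 1764.0 + 3.6056 i$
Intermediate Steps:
$l = 1764$ ($l = \left(\left(30 + 6\right) + \left(26 - 20\right)\right)^{2} = \left(36 + 6\right)^{2} = 42^{2} = 1764$)
$R{\left(N \right)} = i \sqrt{13}$ ($R{\left(N \right)} = \sqrt{-13} = i \sqrt{13}$)
$l + R{\left(-222 \right)} = 1764 + i \sqrt{13}$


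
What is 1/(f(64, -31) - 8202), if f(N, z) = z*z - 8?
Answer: -1/7249 ≈ -0.00013795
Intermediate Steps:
f(N, z) = -8 + z**2 (f(N, z) = z**2 - 8 = -8 + z**2)
1/(f(64, -31) - 8202) = 1/((-8 + (-31)**2) - 8202) = 1/((-8 + 961) - 8202) = 1/(953 - 8202) = 1/(-7249) = -1/7249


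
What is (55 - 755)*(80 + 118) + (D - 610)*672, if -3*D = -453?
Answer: -447048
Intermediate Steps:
D = 151 (D = -1/3*(-453) = 151)
(55 - 755)*(80 + 118) + (D - 610)*672 = (55 - 755)*(80 + 118) + (151 - 610)*672 = -700*198 - 459*672 = -138600 - 308448 = -447048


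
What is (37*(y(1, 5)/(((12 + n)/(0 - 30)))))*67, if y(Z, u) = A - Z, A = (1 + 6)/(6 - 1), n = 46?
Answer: -14874/29 ≈ -512.90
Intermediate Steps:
A = 7/5 ≈ 1.4000
y(Z, u) = 7/5 - Z
(37*(y(1, 5)/(((12 + n)/(0 - 30)))))*67 = (37*((7/5 - 1*1)/(((12 + 46)/(0 - 30)))))*67 = (37*((7/5 - 1)/((58/(-30)))))*67 = (37*(2/(5*((58*(-1/30))))))*67 = (37*(2/(5*(-29/15))))*67 = (37*((⅖)*(-15/29)))*67 = (37*(-6/29))*67 = -222/29*67 = -14874/29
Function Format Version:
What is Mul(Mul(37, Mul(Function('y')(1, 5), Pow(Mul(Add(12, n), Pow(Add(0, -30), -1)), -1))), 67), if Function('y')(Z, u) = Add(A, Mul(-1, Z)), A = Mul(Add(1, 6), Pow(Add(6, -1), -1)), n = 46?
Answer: Rational(-14874, 29) ≈ -512.90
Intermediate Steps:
A = Rational(7, 5) (A = Mul(7, Pow(5, -1)) = Mul(7, Rational(1, 5)) = Rational(7, 5) ≈ 1.4000)
Function('y')(Z, u) = Add(Rational(7, 5), Mul(-1, Z))
Mul(Mul(37, Mul(Function('y')(1, 5), Pow(Mul(Add(12, n), Pow(Add(0, -30), -1)), -1))), 67) = Mul(Mul(37, Mul(Add(Rational(7, 5), Mul(-1, 1)), Pow(Mul(Add(12, 46), Pow(Add(0, -30), -1)), -1))), 67) = Mul(Mul(37, Mul(Add(Rational(7, 5), -1), Pow(Mul(58, Pow(-30, -1)), -1))), 67) = Mul(Mul(37, Mul(Rational(2, 5), Pow(Mul(58, Rational(-1, 30)), -1))), 67) = Mul(Mul(37, Mul(Rational(2, 5), Pow(Rational(-29, 15), -1))), 67) = Mul(Mul(37, Mul(Rational(2, 5), Rational(-15, 29))), 67) = Mul(Mul(37, Rational(-6, 29)), 67) = Mul(Rational(-222, 29), 67) = Rational(-14874, 29)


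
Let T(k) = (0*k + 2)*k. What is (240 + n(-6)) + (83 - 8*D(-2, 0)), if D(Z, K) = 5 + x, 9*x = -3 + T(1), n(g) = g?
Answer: 2501/9 ≈ 277.89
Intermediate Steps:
T(k) = 2*k (T(k) = (0 + 2)*k = 2*k)
x = -⅑ (x = (-3 + 2*1)/9 = (-3 + 2)/9 = (⅑)*(-1) = -⅑ ≈ -0.11111)
D(Z, K) = 44/9 (D(Z, K) = 5 - ⅑ = 44/9)
(240 + n(-6)) + (83 - 8*D(-2, 0)) = (240 - 6) + (83 - 8*44/9) = 234 + (83 - 352/9) = 234 + 395/9 = 2501/9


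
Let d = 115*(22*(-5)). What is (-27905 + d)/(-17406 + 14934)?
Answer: 40555/2472 ≈ 16.406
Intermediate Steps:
d = -12650 (d = 115*(-110) = -12650)
(-27905 + d)/(-17406 + 14934) = (-27905 - 12650)/(-17406 + 14934) = -40555/(-2472) = -40555*(-1/2472) = 40555/2472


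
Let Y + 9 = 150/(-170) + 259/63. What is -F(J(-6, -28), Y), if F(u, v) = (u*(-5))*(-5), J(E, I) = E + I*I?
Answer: -19450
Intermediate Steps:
J(E, I) = E + I²
Y = -883/153 (Y = -9 + (150/(-170) + 259/63) = -9 + (150*(-1/170) + 259*(1/63)) = -9 + (-15/17 + 37/9) = -9 + 494/153 = -883/153 ≈ -5.7712)
F(u, v) = 25*u (F(u, v) = -5*u*(-5) = 25*u)
-F(J(-6, -28), Y) = -25*(-6 + (-28)²) = -25*(-6 + 784) = -25*778 = -1*19450 = -19450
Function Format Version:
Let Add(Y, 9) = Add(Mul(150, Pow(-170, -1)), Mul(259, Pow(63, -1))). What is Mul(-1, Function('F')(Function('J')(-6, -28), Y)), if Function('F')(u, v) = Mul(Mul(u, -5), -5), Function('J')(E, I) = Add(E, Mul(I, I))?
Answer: -19450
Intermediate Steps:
Function('J')(E, I) = Add(E, Pow(I, 2))
Y = Rational(-883, 153) (Y = Add(-9, Add(Mul(150, Pow(-170, -1)), Mul(259, Pow(63, -1)))) = Add(-9, Add(Mul(150, Rational(-1, 170)), Mul(259, Rational(1, 63)))) = Add(-9, Add(Rational(-15, 17), Rational(37, 9))) = Add(-9, Rational(494, 153)) = Rational(-883, 153) ≈ -5.7712)
Function('F')(u, v) = Mul(25, u) (Function('F')(u, v) = Mul(Mul(-5, u), -5) = Mul(25, u))
Mul(-1, Function('F')(Function('J')(-6, -28), Y)) = Mul(-1, Mul(25, Add(-6, Pow(-28, 2)))) = Mul(-1, Mul(25, Add(-6, 784))) = Mul(-1, Mul(25, 778)) = Mul(-1, 19450) = -19450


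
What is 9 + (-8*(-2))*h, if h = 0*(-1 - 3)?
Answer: 9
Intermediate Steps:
h = 0 (h = 0*(-4) = 0)
9 + (-8*(-2))*h = 9 - 8*(-2)*0 = 9 + 16*0 = 9 + 0 = 9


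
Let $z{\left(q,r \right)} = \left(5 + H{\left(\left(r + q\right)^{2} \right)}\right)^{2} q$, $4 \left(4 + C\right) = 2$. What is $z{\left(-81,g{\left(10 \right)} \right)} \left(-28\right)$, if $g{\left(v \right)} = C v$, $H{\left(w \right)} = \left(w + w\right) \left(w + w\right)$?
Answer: $1189671212428261670268$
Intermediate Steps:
$C = - \frac{7}{2}$ ($C = -4 + \frac{1}{4} \cdot 2 = -4 + \frac{1}{2} = - \frac{7}{2} \approx -3.5$)
$H{\left(w \right)} = 4 w^{2}$ ($H{\left(w \right)} = 2 w 2 w = 4 w^{2}$)
$g{\left(v \right)} = - \frac{7 v}{2}$
$z{\left(q,r \right)} = q \left(5 + 4 \left(q + r\right)^{4}\right)^{2}$ ($z{\left(q,r \right)} = \left(5 + 4 \left(\left(r + q\right)^{2}\right)^{2}\right)^{2} q = \left(5 + 4 \left(\left(q + r\right)^{2}\right)^{2}\right)^{2} q = \left(5 + 4 \left(q + r\right)^{4}\right)^{2} q = q \left(5 + 4 \left(q + r\right)^{4}\right)^{2}$)
$z{\left(-81,g{\left(10 \right)} \right)} \left(-28\right) = - 81 \left(5 + 4 \left(-81 - 35\right)^{4}\right)^{2} \left(-28\right) = - 81 \left(5 + 4 \left(-116\right)^{4}\right)^{2} \left(-28\right) = - 81 \left(5 + 4 \cdot 181063936\right)^{2} \left(-28\right) = - 81 \left(5 + 724255744\right)^{2} \left(-28\right) = - 81 \cdot 724255749^{2} \left(-28\right) = \left(-81\right) 524546389959551001 \left(-28\right) = \left(-42488257586723631081\right) \left(-28\right) = 1189671212428261670268$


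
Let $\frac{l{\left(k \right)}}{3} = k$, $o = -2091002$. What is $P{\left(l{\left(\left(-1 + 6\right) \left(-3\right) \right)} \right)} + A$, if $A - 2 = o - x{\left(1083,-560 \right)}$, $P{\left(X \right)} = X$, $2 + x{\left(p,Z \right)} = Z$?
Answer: $-2090483$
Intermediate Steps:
$x{\left(p,Z \right)} = -2 + Z$
$l{\left(k \right)} = 3 k$
$A = -2090438$ ($A = 2 - 2090440 = -2090438$)
$P{\left(l{\left(\left(-1 + 6\right) \left(-3\right) \right)} \right)} + A = 3 \left(-1 + 6\right) \left(-3\right) - 2090438 = 3 \cdot 5 \left(-3\right) - 2090438 = 3 \left(-15\right) - 2090438 = -45 - 2090438 = -2090483$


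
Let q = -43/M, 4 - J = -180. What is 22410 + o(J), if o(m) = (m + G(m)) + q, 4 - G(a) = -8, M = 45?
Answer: 1017227/45 ≈ 22605.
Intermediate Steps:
J = 184 (J = 4 - 1*(-180) = 4 + 180 = 184)
G(a) = 12 (G(a) = 4 - 1*(-8) = 4 + 8 = 12)
q = -43/45 ≈ -0.95556
o(m) = 497/45 + m (o(m) = (m + 12) - 43/45 = (12 + m) - 43/45 = 497/45 + m)
22410 + o(J) = 22410 + (497/45 + 184) = 22410 + 8777/45 = 1017227/45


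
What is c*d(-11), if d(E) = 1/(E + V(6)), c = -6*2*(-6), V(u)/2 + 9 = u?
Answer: -72/17 ≈ -4.2353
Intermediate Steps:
V(u) = -18 + 2*u
c = 72 (c = -12*(-6) = 72)
d(E) = 1/(-6 + E) (d(E) = 1/(E + (-18 + 2*6)) = 1/(E + (-18 + 12)) = 1/(E - 6) = 1/(-6 + E))
c*d(-11) = 72/(-6 - 11) = 72/(-17) = 72*(-1/17) = -72/17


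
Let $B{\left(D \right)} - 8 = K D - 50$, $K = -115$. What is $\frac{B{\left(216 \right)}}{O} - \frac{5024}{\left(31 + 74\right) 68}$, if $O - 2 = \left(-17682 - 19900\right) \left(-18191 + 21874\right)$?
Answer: $- \frac{28967367109}{41178314940} \approx -0.70346$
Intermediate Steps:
$B{\left(D \right)} = -42 - 115 D$ ($B{\left(D \right)} = 8 - \left(50 + 115 D\right) = -42 - 115 D$)
$O = -138414504$ ($O = 2 + \left(-17682 - 19900\right) \left(-18191 + 21874\right) = 2 - 138414506 = -138414504$)
$\frac{B{\left(216 \right)}}{O} - \frac{5024}{\left(31 + 74\right) 68} = \frac{-42 - 24840}{-138414504} - \frac{5024}{\left(31 + 74\right) 68} = \left(-42 - 24840\right) \left(- \frac{1}{138414504}\right) - \frac{5024}{105 \cdot 68} = \left(-24882\right) \left(- \frac{1}{138414504}\right) - \frac{5024}{7140} = \frac{4147}{23069084} - \frac{1256}{1785} = - \frac{28967367109}{41178314940}$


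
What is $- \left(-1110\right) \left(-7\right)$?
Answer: $-7770$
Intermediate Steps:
$- \left(-1110\right) \left(-7\right) = \left(-1\right) 7770 = -7770$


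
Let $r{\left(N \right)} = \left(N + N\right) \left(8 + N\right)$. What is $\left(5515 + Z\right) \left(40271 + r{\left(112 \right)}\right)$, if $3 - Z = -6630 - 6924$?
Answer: $1280703872$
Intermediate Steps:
$r{\left(N \right)} = 2 N \left(8 + N\right)$
$Z = 13557$ ($Z = 3 - \left(-6630 - 6924\right) = 3 - -13554 = 3 + 13554 = 13557$)
$\left(5515 + Z\right) \left(40271 + r{\left(112 \right)}\right) = \left(5515 + 13557\right) \left(40271 + 2 \cdot 112 \left(8 + 112\right)\right) = 19072 \left(40271 + 2 \cdot 112 \cdot 120\right) = 19072 \left(40271 + 26880\right) = 19072 \cdot 67151 = 1280703872$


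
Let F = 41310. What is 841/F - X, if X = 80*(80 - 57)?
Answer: -76009559/41310 ≈ -1840.0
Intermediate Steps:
X = 1840 (X = 80*23 = 1840)
841/F - X = 841/41310 - 1*1840 = 841*(1/41310) - 1840 = 841/41310 - 1840 = -76009559/41310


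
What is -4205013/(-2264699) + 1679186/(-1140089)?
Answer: 991238211143/2581958418211 ≈ 0.38391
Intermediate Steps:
-4205013/(-2264699) + 1679186/(-1140089) = -4205013*(-1/2264699) + 1679186*(-1/1140089) = 4205013/2264699 - 1679186/1140089 = 991238211143/2581958418211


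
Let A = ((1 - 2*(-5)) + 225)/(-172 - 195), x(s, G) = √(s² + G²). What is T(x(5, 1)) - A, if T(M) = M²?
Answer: 9778/367 ≈ 26.643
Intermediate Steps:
x(s, G) = √(G² + s²)
A = -236/367 (A = ((1 + 10) + 225)/(-367) = (11 + 225)*(-1/367) = 236*(-1/367) = -236/367 ≈ -0.64305)
T(x(5, 1)) - A = (√(1² + 5²))² - 1*(-236/367) = (√(1 + 25))² + 236/367 = (√26)² + 236/367 = 26 + 236/367 = 9778/367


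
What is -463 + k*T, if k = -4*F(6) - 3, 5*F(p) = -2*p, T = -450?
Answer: -3433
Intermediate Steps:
F(p) = -2*p/5 (F(p) = (-2*p)/5 = -2*p/5)
k = 33/5 (k = -(-8)*6/5 - 3 = -4*(-12/5) - 3 = 48/5 - 3 = 33/5 ≈ 6.6000)
-463 + k*T = -463 + (33/5)*(-450) = -463 - 2970 = -3433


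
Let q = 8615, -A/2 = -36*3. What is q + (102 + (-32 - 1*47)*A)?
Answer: -8347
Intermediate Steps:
A = 216 (A = -(-72)*3 = -2*(-108) = 216)
q + (102 + (-32 - 1*47)*A) = 8615 + (102 + (-32 - 1*47)*216) = 8615 + (102 + (-32 - 47)*216) = 8615 + (102 - 79*216) = 8615 + (102 - 17064) = 8615 - 16962 = -8347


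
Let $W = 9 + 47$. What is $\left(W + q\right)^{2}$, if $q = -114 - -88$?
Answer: $900$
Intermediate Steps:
$W = 56$
$q = -26$ ($q = -114 + 88 = -26$)
$\left(W + q\right)^{2} = \left(56 - 26\right)^{2} = 30^{2} = 900$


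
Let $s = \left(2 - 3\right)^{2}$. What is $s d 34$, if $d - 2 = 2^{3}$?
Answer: $340$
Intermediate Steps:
$d = 10$ ($d = 2 + 2^{3} = 2 + 8 = 10$)
$s = 1$ ($s = \left(-1\right)^{2} = 1$)
$s d 34 = 1 \cdot 10 \cdot 34 = 10 \cdot 34 = 340$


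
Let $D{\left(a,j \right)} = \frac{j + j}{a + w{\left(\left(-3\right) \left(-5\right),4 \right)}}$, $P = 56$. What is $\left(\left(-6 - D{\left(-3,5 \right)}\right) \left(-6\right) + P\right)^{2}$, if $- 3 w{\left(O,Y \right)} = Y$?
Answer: $\frac{1032256}{169} \approx 6108.0$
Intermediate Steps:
$w{\left(O,Y \right)} = - \frac{Y}{3}$
$D{\left(a,j \right)} = \frac{2 j}{- \frac{4}{3} + a}$ ($D{\left(a,j \right)} = \frac{j + j}{a - \frac{4}{3}} = \frac{2 j}{a - \frac{4}{3}} = \frac{2 j}{- \frac{4}{3} + a}$)
$\left(\left(-6 - D{\left(-3,5 \right)}\right) \left(-6\right) + P\right)^{2} = \left(\left(-6 + \left(0 - 6 \cdot 5 \frac{1}{-4 + 3 \left(-3\right)}\right)\right) \left(-6\right) + 56\right)^{2} = \left(\left(-6 + \left(0 - 6 \cdot 5 \frac{1}{-4 - 9}\right)\right) \left(-6\right) + 56\right)^{2} = \left(\left(-6 + \left(0 - 6 \cdot 5 \frac{1}{-13}\right)\right) \left(-6\right) + 56\right)^{2} = \left(\left(-6 + \left(0 - 6 \cdot 5 \left(- \frac{1}{13}\right)\right)\right) \left(-6\right) + 56\right)^{2} = \left(\left(-6 + \left(0 - - \frac{30}{13}\right)\right) \left(-6\right) + 56\right)^{2} = \left(\left(-6 + \left(0 + \frac{30}{13}\right)\right) \left(-6\right) + 56\right)^{2} = \left(\left(-6 + \frac{30}{13}\right) \left(-6\right) + 56\right)^{2} = \left(\left(- \frac{48}{13}\right) \left(-6\right) + 56\right)^{2} = \left(\frac{288}{13} + 56\right)^{2} = \left(\frac{1016}{13}\right)^{2} = \frac{1032256}{169}$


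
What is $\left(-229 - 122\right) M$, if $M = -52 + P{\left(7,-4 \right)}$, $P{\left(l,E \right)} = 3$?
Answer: $17199$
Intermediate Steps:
$M = -49$ ($M = -52 + 3 = -49$)
$\left(-229 - 122\right) M = \left(-229 - 122\right) \left(-49\right) = \left(-351\right) \left(-49\right) = 17199$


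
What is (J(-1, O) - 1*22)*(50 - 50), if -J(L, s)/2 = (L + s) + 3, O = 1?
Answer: 0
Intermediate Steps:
J(L, s) = -6 - 2*L - 2*s (J(L, s) = -2*((L + s) + 3) = -2*(3 + L + s) = -6 - 2*L - 2*s)
(J(-1, O) - 1*22)*(50 - 50) = ((-6 - 2*(-1) - 2*1) - 1*22)*(50 - 50) = ((-6 + 2 - 2) - 22)*0 = (-6 - 22)*0 = -28*0 = 0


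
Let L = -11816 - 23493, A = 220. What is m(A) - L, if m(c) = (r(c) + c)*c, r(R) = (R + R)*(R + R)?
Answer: 42675709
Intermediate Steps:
r(R) = 4*R² (r(R) = (2*R)*(2*R) = 4*R²)
m(c) = c*(c + 4*c²) (m(c) = (4*c² + c)*c = (c + 4*c²)*c = c*(c + 4*c²))
L = -35309
m(A) - L = 220²*(1 + 4*220) - 1*(-35309) = 48400*(1 + 880) + 35309 = 48400*881 + 35309 = 42640400 + 35309 = 42675709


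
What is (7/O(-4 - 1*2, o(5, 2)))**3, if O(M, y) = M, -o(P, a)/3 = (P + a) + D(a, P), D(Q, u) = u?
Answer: -343/216 ≈ -1.5880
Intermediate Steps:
o(P, a) = -6*P - 3*a (o(P, a) = -3*((P + a) + P) = -3*(a + 2*P) = -6*P - 3*a)
(7/O(-4 - 1*2, o(5, 2)))**3 = (7/(-4 - 1*2))**3 = (7/(-4 - 2))**3 = (7/(-6))**3 = (7*(-1/6))**3 = (-7/6)**3 = -343/216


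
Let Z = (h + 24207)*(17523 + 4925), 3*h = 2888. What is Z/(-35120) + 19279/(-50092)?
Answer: -5306829701899/329855820 ≈ -16088.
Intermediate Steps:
h = 2888/3 (h = (1/3)*2888 = 2888/3 ≈ 962.67)
Z = 1695026032/3 (Z = (2888/3 + 24207)*(17523 + 4925) = (75509/3)*22448 = 1695026032/3 ≈ 5.6501e+8)
Z/(-35120) + 19279/(-50092) = (1695026032/3)/(-35120) + 19279/(-50092) = (1695026032/3)*(-1/35120) + 19279*(-1/50092) = -105939127/6585 - 19279/50092 = -5306829701899/329855820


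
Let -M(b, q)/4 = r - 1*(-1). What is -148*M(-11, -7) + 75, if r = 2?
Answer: 1851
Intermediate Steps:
M(b, q) = -12 (M(b, q) = -4*(2 - 1*(-1)) = -4*(2 + 1) = -4*3 = -12)
-148*M(-11, -7) + 75 = -148*(-12) + 75 = 1776 + 75 = 1851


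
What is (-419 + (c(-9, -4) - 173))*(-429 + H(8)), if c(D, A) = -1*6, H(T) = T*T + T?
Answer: 213486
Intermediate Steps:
H(T) = T + T² (H(T) = T² + T = T + T²)
c(D, A) = -6
(-419 + (c(-9, -4) - 173))*(-429 + H(8)) = (-419 + (-6 - 173))*(-429 + 8*(1 + 8)) = (-419 - 179)*(-429 + 8*9) = -598*(-429 + 72) = -598*(-357) = 213486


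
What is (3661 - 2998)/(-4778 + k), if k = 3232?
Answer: -663/1546 ≈ -0.42885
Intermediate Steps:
(3661 - 2998)/(-4778 + k) = (3661 - 2998)/(-4778 + 3232) = 663/(-1546) = 663*(-1/1546) = -663/1546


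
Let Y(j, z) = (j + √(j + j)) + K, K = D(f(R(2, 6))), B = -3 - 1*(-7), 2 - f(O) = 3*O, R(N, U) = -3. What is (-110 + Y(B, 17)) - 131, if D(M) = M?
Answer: -226 + 2*√2 ≈ -223.17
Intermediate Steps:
f(O) = 2 - 3*O
B = 4 (B = -3 + 7 = 4)
K = 11 (K = 2 - 3*(-3) = 2 + 9 = 11)
Y(j, z) = 11 + j + √2*√j (Y(j, z) = (j + √(j + j)) + 11 = (j + √(2*j)) + 11 = (j + √2*√j) + 11 = 11 + j + √2*√j)
(-110 + Y(B, 17)) - 131 = (-110 + (11 + 4 + √2*√4)) - 131 = (-110 + (11 + 4 + √2*2)) - 131 = (-110 + (11 + 4 + 2*√2)) - 131 = (-110 + (15 + 2*√2)) - 131 = (-95 + 2*√2) - 131 = -226 + 2*√2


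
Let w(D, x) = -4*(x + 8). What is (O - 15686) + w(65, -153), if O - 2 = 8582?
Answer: -6522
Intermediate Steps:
w(D, x) = -32 - 4*x (w(D, x) = -4*(8 + x) = -32 - 4*x)
O = 8584 (O = 2 + 8582 = 8584)
(O - 15686) + w(65, -153) = (8584 - 15686) + (-32 - 4*(-153)) = -7102 + (-32 + 612) = -7102 + 580 = -6522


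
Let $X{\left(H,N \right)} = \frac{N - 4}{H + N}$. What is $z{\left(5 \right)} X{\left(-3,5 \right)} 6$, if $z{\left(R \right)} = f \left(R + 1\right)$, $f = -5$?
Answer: $-90$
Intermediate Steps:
$X{\left(H,N \right)} = \frac{-4 + N}{H + N}$
$z{\left(R \right)} = -5 - 5 R$ ($z{\left(R \right)} = - 5 \left(R + 1\right) = - 5 \left(1 + R\right) = -5 - 5 R$)
$z{\left(5 \right)} X{\left(-3,5 \right)} 6 = \left(-5 - 25\right) \frac{-4 + 5}{-3 + 5} \cdot 6 = \left(-5 - 25\right) \frac{1}{2} \cdot 1 \cdot 6 = - 30 \cdot \frac{1}{2} \cdot 1 \cdot 6 = \left(-30\right) \frac{1}{2} \cdot 6 = \left(-15\right) 6 = -90$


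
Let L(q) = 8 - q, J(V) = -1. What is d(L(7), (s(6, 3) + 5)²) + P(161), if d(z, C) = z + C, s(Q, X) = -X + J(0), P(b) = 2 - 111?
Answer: -107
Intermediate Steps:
P(b) = -109
s(Q, X) = -1 - X (s(Q, X) = -X - 1 = -1 - X)
d(z, C) = C + z
d(L(7), (s(6, 3) + 5)²) + P(161) = (((-1 - 1*3) + 5)² + (8 - 1*7)) - 109 = (((-1 - 3) + 5)² + (8 - 7)) - 109 = ((-4 + 5)² + 1) - 109 = (1² + 1) - 109 = (1 + 1) - 109 = 2 - 109 = -107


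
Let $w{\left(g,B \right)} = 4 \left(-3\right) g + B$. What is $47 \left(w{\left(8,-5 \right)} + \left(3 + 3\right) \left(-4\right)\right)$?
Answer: $-5875$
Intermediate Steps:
$w{\left(g,B \right)} = B - 12 g$ ($w{\left(g,B \right)} = - 12 g + B = B - 12 g$)
$47 \left(w{\left(8,-5 \right)} + \left(3 + 3\right) \left(-4\right)\right) = 47 \left(\left(-5 - 96\right) + \left(3 + 3\right) \left(-4\right)\right) = 47 \left(\left(-5 - 96\right) + 6 \left(-4\right)\right) = 47 \left(-101 - 24\right) = 47 \left(-125\right) = -5875$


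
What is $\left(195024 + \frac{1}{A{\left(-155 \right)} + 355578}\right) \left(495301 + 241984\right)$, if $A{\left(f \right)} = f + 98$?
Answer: $\frac{51119749482523925}{355521} \approx 1.4379 \cdot 10^{11}$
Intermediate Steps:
$A{\left(f \right)} = 98 + f$
$\left(195024 + \frac{1}{A{\left(-155 \right)} + 355578}\right) \left(495301 + 241984\right) = \left(195024 + \frac{1}{\left(98 - 155\right) + 355578}\right) \left(495301 + 241984\right) = \left(195024 + \frac{1}{-57 + 355578}\right) 737285 = \left(195024 + \frac{1}{355521}\right) 737285 = \frac{69335127505}{355521} \cdot 737285 = \frac{51119749482523925}{355521}$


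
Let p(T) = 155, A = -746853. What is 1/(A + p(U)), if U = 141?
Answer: -1/746698 ≈ -1.3392e-6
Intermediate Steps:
1/(A + p(U)) = 1/(-746853 + 155) = 1/(-746698) = -1/746698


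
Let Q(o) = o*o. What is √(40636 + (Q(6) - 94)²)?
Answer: 20*√110 ≈ 209.76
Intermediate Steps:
Q(o) = o²
√(40636 + (Q(6) - 94)²) = √(40636 + (6² - 94)²) = √(40636 + (36 - 94)²) = √(40636 + (-58)²) = √(40636 + 3364) = √44000 = 20*√110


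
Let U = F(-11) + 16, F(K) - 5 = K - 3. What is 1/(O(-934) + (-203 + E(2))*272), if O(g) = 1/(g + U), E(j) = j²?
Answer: -927/50176657 ≈ -1.8475e-5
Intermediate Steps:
F(K) = 2 + K (F(K) = 5 + (K - 3) = 5 + (-3 + K) = 2 + K)
U = 7 (U = (2 - 11) + 16 = -9 + 16 = 7)
O(g) = 1/(7 + g) (O(g) = 1/(g + 7) = 1/(7 + g))
1/(O(-934) + (-203 + E(2))*272) = 1/(1/(7 - 934) + (-203 + 2²)*272) = 1/(1/(-927) + (-203 + 4)*272) = 1/(-1/927 - 199*272) = 1/(-1/927 - 54128) = 1/(-50176657/927) = -927/50176657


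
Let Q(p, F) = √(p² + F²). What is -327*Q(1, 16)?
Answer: -327*√257 ≈ -5242.2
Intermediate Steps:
Q(p, F) = √(F² + p²)
-327*Q(1, 16) = -327*√(16² + 1²) = -327*√(256 + 1) = -327*√257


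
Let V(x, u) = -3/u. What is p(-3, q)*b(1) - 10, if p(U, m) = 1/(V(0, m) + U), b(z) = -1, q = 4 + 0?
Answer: -146/15 ≈ -9.7333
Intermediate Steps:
q = 4
p(U, m) = 1/(U - 3/m) (p(U, m) = 1/(-3/m + U) = 1/(U - 3/m))
p(-3, q)*b(1) - 10 = (4/(-3 - 3*4))*(-1) - 10 = (4/(-3 - 12))*(-1) - 10 = (4/(-15))*(-1) - 10 = (4*(-1/15))*(-1) - 10 = -4/15*(-1) - 10 = 4/15 - 10 = -146/15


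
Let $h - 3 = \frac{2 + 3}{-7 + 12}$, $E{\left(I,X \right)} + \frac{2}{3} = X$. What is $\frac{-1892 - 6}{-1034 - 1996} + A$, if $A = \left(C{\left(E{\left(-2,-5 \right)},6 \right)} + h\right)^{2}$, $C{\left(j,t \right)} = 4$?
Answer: $\frac{97909}{1515} \approx 64.626$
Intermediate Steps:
$E{\left(I,X \right)} = - \frac{2}{3} + X$
$h = 4$ ($h = 3 + \frac{2 + 3}{-7 + 12} = 3 + \frac{5}{5} = 3 + 5 \cdot \frac{1}{5} = 3 + 1 = 4$)
$A = 64$ ($A = \left(4 + 4\right)^{2} = 8^{2} = 64$)
$\frac{-1892 - 6}{-1034 - 1996} + A = \frac{-1892 - 6}{-1034 - 1996} + 64 = - \frac{1898}{-3030} + 64 = \left(-1898\right) \left(- \frac{1}{3030}\right) + 64 = \frac{949}{1515} + 64 = \frac{97909}{1515}$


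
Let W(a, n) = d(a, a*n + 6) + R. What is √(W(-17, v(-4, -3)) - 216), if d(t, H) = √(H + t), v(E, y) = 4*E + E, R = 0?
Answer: √(-216 + √329) ≈ 14.066*I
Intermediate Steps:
v(E, y) = 5*E
W(a, n) = √(6 + a + a*n) (W(a, n) = √((a*n + 6) + a) + 0 = √((6 + a*n) + a) + 0 = √(6 + a + a*n) + 0 = √(6 + a + a*n))
√(W(-17, v(-4, -3)) - 216) = √(√(6 - 17 - 85*(-4)) - 216) = √(√(6 - 17 - 17*(-20)) - 216) = √(√(6 - 17 + 340) - 216) = √(√329 - 216) = √(-216 + √329)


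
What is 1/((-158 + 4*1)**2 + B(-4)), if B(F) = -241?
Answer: 1/23475 ≈ 4.2599e-5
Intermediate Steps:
1/((-158 + 4*1)**2 + B(-4)) = 1/((-158 + 4*1)**2 - 241) = 1/((-158 + 4)**2 - 241) = 1/((-154)**2 - 241) = 1/(23716 - 241) = 1/23475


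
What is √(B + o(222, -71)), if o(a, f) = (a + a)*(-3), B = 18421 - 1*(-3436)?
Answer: 5*√821 ≈ 143.27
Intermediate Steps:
B = 21857 (B = 18421 + 3436 = 21857)
o(a, f) = -6*a (o(a, f) = (2*a)*(-3) = -6*a)
√(B + o(222, -71)) = √(21857 - 6*222) = √(21857 - 1332) = √20525 = 5*√821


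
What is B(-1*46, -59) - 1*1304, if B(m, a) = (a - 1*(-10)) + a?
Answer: -1412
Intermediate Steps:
B(m, a) = 10 + 2*a (B(m, a) = (a + 10) + a = (10 + a) + a = 10 + 2*a)
B(-1*46, -59) - 1*1304 = (10 + 2*(-59)) - 1*1304 = (10 - 118) - 1304 = -108 - 1304 = -1412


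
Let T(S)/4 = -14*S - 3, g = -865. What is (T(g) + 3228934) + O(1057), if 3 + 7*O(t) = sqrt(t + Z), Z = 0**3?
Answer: 22941531/7 + sqrt(1057)/7 ≈ 3.2774e+6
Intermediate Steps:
Z = 0
T(S) = -12 - 56*S (T(S) = 4*(-14*S - 3) = 4*(-3 - 14*S) = -12 - 56*S)
O(t) = -3/7 + sqrt(t)/7 (O(t) = -3/7 + sqrt(t + 0)/7 = -3/7 + sqrt(t)/7)
(T(g) + 3228934) + O(1057) = ((-12 - 56*(-865)) + 3228934) + (-3/7 + sqrt(1057)/7) = ((-12 + 48440) + 3228934) + (-3/7 + sqrt(1057)/7) = (48428 + 3228934) + (-3/7 + sqrt(1057)/7) = 3277362 + (-3/7 + sqrt(1057)/7) = 22941531/7 + sqrt(1057)/7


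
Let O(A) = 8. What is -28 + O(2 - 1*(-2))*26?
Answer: 180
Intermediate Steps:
-28 + O(2 - 1*(-2))*26 = -28 + 8*26 = -28 + 208 = 180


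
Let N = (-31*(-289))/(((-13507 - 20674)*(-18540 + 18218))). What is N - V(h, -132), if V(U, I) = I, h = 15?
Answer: 1452838183/11006282 ≈ 132.00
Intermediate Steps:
N = 8959/11006282 (N = 8959/((-34181*(-322))) = 8959/11006282 ≈ 0.00081399)
N - V(h, -132) = 8959/11006282 - 1*(-132) = 8959/11006282 + 132 = 1452838183/11006282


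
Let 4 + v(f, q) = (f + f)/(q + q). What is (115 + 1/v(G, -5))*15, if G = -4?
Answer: 27525/16 ≈ 1720.3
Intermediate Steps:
v(f, q) = -4 + f/q (v(f, q) = -4 + (f + f)/(q + q) = -4 + (2*f)/((2*q)) = -4 + (2*f)*(1/(2*q)) = -4 + f/q)
(115 + 1/v(G, -5))*15 = (115 + 1/(-4 - 4/(-5)))*15 = (115 + 1/(-4 - 4*(-⅕)))*15 = (115 + 1/(-4 + ⅘))*15 = (115 + 1/(-16/5))*15 = (115 - 5/16)*15 = (1835/16)*15 = 27525/16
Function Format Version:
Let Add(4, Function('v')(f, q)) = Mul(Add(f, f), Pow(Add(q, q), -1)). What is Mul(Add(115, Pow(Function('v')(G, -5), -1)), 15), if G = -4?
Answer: Rational(27525, 16) ≈ 1720.3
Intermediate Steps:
Function('v')(f, q) = Add(-4, Mul(f, Pow(q, -1))) (Function('v')(f, q) = Add(-4, Mul(Add(f, f), Pow(Add(q, q), -1))) = Add(-4, Mul(Mul(2, f), Pow(Mul(2, q), -1))) = Add(-4, Mul(Mul(2, f), Mul(Rational(1, 2), Pow(q, -1)))) = Add(-4, Mul(f, Pow(q, -1))))
Mul(Add(115, Pow(Function('v')(G, -5), -1)), 15) = Mul(Add(115, Pow(Add(-4, Mul(-4, Pow(-5, -1))), -1)), 15) = Mul(Add(115, Pow(Add(-4, Mul(-4, Rational(-1, 5))), -1)), 15) = Mul(Add(115, Pow(Add(-4, Rational(4, 5)), -1)), 15) = Mul(Add(115, Pow(Rational(-16, 5), -1)), 15) = Mul(Add(115, Rational(-5, 16)), 15) = Mul(Rational(1835, 16), 15) = Rational(27525, 16)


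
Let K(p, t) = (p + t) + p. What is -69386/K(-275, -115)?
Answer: 69386/665 ≈ 104.34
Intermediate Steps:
K(p, t) = t + 2*p
-69386/K(-275, -115) = -69386/(-115 + 2*(-275)) = -69386/(-115 - 550) = -69386/(-665) = -69386*(-1/665) = 69386/665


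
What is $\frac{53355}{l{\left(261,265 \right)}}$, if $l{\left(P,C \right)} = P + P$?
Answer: $\frac{17785}{174} \approx 102.21$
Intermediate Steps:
$l{\left(P,C \right)} = 2 P$
$\frac{53355}{l{\left(261,265 \right)}} = \frac{53355}{2 \cdot 261} = \frac{53355}{522} = 53355 \cdot \frac{1}{522} = \frac{17785}{174}$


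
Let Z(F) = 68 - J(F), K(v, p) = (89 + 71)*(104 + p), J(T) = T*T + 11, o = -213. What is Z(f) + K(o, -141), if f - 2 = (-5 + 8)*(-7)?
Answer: -6224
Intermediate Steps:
J(T) = 11 + T² (J(T) = T² + 11 = 11 + T²)
f = -19 (f = 2 + (-5 + 8)*(-7) = 2 + 3*(-7) = 2 - 21 = -19)
K(v, p) = 16640 + 160*p (K(v, p) = 160*(104 + p) = 16640 + 160*p)
Z(F) = 57 - F² (Z(F) = 68 - (11 + F²) = 68 + (-11 - F²) = 57 - F²)
Z(f) + K(o, -141) = (57 - 1*(-19)²) + (16640 + 160*(-141)) = (57 - 1*361) + (16640 - 22560) = (57 - 361) - 5920 = -304 - 5920 = -6224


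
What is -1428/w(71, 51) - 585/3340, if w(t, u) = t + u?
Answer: -484089/40748 ≈ -11.880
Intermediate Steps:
-1428/w(71, 51) - 585/3340 = -1428/(71 + 51) - 585/3340 = -1428/122 - 585*1/3340 = -1428*1/122 - 117/668 = -714/61 - 117/668 = -484089/40748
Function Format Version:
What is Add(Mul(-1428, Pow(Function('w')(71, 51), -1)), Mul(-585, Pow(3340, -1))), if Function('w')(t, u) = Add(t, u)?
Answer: Rational(-484089, 40748) ≈ -11.880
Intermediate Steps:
Add(Mul(-1428, Pow(Function('w')(71, 51), -1)), Mul(-585, Pow(3340, -1))) = Add(Mul(-1428, Pow(Add(71, 51), -1)), Mul(-585, Pow(3340, -1))) = Add(Mul(-1428, Pow(122, -1)), Mul(-585, Rational(1, 3340))) = Add(Mul(-1428, Rational(1, 122)), Rational(-117, 668)) = Add(Rational(-714, 61), Rational(-117, 668)) = Rational(-484089, 40748)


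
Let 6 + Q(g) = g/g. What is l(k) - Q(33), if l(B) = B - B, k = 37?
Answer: 5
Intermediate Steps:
l(B) = 0
Q(g) = -5 (Q(g) = -6 + g/g = -6 + 1 = -5)
l(k) - Q(33) = 0 - 1*(-5) = 0 + 5 = 5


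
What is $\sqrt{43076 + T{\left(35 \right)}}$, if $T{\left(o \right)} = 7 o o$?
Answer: $3 \sqrt{5739} \approx 227.27$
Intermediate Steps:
$T{\left(o \right)} = 7 o^{2}$
$\sqrt{43076 + T{\left(35 \right)}} = \sqrt{43076 + 7 \cdot 35^{2}} = \sqrt{43076 + 7 \cdot 1225} = \sqrt{43076 + 8575} = \sqrt{51651} = 3 \sqrt{5739}$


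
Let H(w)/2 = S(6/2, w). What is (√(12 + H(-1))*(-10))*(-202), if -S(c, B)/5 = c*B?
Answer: 2020*√42 ≈ 13091.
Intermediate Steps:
S(c, B) = -5*B*c (S(c, B) = -5*c*B = -5*B*c)
H(w) = -30*w (H(w) = 2*(-5*w*6/2) = 2*(-5*w*6*(½)) = 2*(-5*w*3) = 2*(-15*w) = -30*w)
(√(12 + H(-1))*(-10))*(-202) = (√(12 - 30*(-1))*(-10))*(-202) = (√(12 + 30)*(-10))*(-202) = (√42*(-10))*(-202) = -10*√42*(-202) = 2020*√42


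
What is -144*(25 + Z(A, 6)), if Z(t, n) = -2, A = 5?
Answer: -3312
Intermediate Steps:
-144*(25 + Z(A, 6)) = -144*(25 - 2) = -144*23 = -3312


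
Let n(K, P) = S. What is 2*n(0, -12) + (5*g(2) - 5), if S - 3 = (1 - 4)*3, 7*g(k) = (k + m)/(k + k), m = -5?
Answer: -491/28 ≈ -17.536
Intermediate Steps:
g(k) = (-5 + k)/(14*k) (g(k) = ((k - 5)/(k + k))/7 = ((-5 + k)/((2*k)))/7 = ((-5 + k)*(1/(2*k)))/7 = ((-5 + k)/(2*k))/7 = (-5 + k)/(14*k))
S = -6 (S = 3 + (1 - 4)*3 = 3 - 3*3 = 3 - 9 = -6)
n(K, P) = -6
2*n(0, -12) + (5*g(2) - 5) = 2*(-6) + (5*((1/14)*(-5 + 2)/2) - 5) = -12 + (5*((1/14)*(1/2)*(-3)) - 5) = -12 + (5*(-3/28) - 5) = -12 + (-15/28 - 5) = -12 - 155/28 = -491/28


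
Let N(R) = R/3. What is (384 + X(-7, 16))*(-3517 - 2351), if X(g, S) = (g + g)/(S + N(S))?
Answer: -17995689/8 ≈ -2.2495e+6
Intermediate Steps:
N(R) = R/3 (N(R) = R*(1/3) = R/3)
X(g, S) = 3*g/(2*S) (X(g, S) = (g + g)/(S + S/3) = (2*g)/((4*S/3)) = (2*g)*(3/(4*S)) = 3*g/(2*S))
(384 + X(-7, 16))*(-3517 - 2351) = (384 + (3/2)*(-7)/16)*(-3517 - 2351) = (384 + (3/2)*(-7)*(1/16))*(-5868) = (384 - 21/32)*(-5868) = (12267/32)*(-5868) = -17995689/8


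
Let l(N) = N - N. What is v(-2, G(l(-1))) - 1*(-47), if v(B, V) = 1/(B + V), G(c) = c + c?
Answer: 93/2 ≈ 46.500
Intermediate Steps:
l(N) = 0
G(c) = 2*c
v(-2, G(l(-1))) - 1*(-47) = 1/(-2 + 2*0) - 1*(-47) = 1/(-2 + 0) + 47 = 1/(-2) + 47 = -1/2 + 47 = 93/2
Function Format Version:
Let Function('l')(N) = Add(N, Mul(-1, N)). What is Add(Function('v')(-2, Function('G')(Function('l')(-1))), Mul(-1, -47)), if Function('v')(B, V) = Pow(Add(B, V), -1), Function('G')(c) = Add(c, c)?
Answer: Rational(93, 2) ≈ 46.500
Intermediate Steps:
Function('l')(N) = 0
Function('G')(c) = Mul(2, c)
Add(Function('v')(-2, Function('G')(Function('l')(-1))), Mul(-1, -47)) = Add(Pow(Add(-2, Mul(2, 0)), -1), Mul(-1, -47)) = Add(Pow(Add(-2, 0), -1), 47) = Add(Pow(-2, -1), 47) = Add(Rational(-1, 2), 47) = Rational(93, 2)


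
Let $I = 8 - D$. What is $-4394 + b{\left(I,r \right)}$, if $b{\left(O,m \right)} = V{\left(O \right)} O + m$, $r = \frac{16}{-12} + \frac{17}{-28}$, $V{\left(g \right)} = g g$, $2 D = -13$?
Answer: $- \frac{226349}{168} \approx -1347.3$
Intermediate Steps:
$D = - \frac{13}{2}$ ($D = \frac{1}{2} \left(-13\right) = - \frac{13}{2} \approx -6.5$)
$V{\left(g \right)} = g^{2}$
$I = \frac{29}{2}$ ($I = 8 - - \frac{13}{2} = 8 + \frac{13}{2} = \frac{29}{2} \approx 14.5$)
$r = - \frac{163}{84}$ ($r = 16 \left(- \frac{1}{12}\right) + 17 \left(- \frac{1}{28}\right) = - \frac{4}{3} - \frac{17}{28} = - \frac{163}{84} \approx -1.9405$)
$b{\left(O,m \right)} = m + O^{3}$ ($b{\left(O,m \right)} = O^{2} O + m = O^{3} + m = m + O^{3}$)
$-4394 + b{\left(I,r \right)} = -4394 - \left(\frac{163}{84} - \left(\frac{29}{2}\right)^{3}\right) = -4394 + \left(- \frac{163}{84} + \frac{24389}{8}\right) = -4394 + \frac{511843}{168} = - \frac{226349}{168}$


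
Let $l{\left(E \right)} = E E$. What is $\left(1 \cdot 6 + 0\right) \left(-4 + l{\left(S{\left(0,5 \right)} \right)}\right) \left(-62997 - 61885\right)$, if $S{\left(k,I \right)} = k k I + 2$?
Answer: $0$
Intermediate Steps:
$S{\left(k,I \right)} = 2 + I k^{2}$ ($S{\left(k,I \right)} = k^{2} I + 2 = I k^{2} + 2 = 2 + I k^{2}$)
$l{\left(E \right)} = E^{2}$
$\left(1 \cdot 6 + 0\right) \left(-4 + l{\left(S{\left(0,5 \right)} \right)}\right) \left(-62997 - 61885\right) = \left(1 \cdot 6 + 0\right) \left(-4 + \left(2 + 5 \cdot 0^{2}\right)^{2}\right) \left(-62997 - 61885\right) = \left(6 + 0\right) \left(-4 + \left(2 + 5 \cdot 0\right)^{2}\right) \left(-124882\right) = 6 \left(-4 + \left(2 + 0\right)^{2}\right) \left(-124882\right) = 6 \left(-4 + 2^{2}\right) \left(-124882\right) = 6 \left(-4 + 4\right) \left(-124882\right) = 6 \cdot 0 \left(-124882\right) = 0 \left(-124882\right) = 0$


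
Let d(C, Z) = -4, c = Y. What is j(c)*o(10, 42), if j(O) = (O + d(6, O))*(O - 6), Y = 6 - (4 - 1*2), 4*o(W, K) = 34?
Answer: 0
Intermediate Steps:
o(W, K) = 17/2 (o(W, K) = (¼)*34 = 17/2)
Y = 4 (Y = 6 - (4 - 2) = 6 - 1*2 = 6 - 2 = 4)
c = 4
j(O) = (-6 + O)*(-4 + O) (j(O) = (O - 4)*(O - 6) = (-4 + O)*(-6 + O) = (-6 + O)*(-4 + O))
j(c)*o(10, 42) = (24 + 4² - 10*4)*(17/2) = (24 + 16 - 40)*(17/2) = 0*(17/2) = 0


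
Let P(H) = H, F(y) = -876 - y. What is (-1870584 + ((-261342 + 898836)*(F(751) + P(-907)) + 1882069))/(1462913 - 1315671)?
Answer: -1615398311/147242 ≈ -10971.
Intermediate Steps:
(-1870584 + ((-261342 + 898836)*(F(751) + P(-907)) + 1882069))/(1462913 - 1315671) = (-1870584 + ((-261342 + 898836)*((-876 - 1*751) - 907) + 1882069))/(1462913 - 1315671) = (-1870584 + (637494*((-876 - 751) - 907) + 1882069))/147242 = (-1870584 + (637494*(-1627 - 907) + 1882069))*(1/147242) = (-1870584 + (637494*(-2534) + 1882069))*(1/147242) = (-1870584 + (-1615409796 + 1882069))*(1/147242) = (-1870584 - 1613527727)*(1/147242) = -1615398311*1/147242 = -1615398311/147242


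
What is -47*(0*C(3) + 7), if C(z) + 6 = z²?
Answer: -329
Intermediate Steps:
C(z) = -6 + z²
-47*(0*C(3) + 7) = -47*(0*(-6 + 3²) + 7) = -47*(0*(-6 + 9) + 7) = -47*(0*3 + 7) = -47*(0 + 7) = -47*7 = -329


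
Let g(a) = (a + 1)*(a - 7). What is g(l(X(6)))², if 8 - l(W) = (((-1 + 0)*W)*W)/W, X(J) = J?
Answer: 11025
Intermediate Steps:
l(W) = 8 + W (l(W) = 8 - ((-1 + 0)*W)*W/W = 8 - (-W)*W/W = 8 - (-W²)/W = 8 - (-1)*W = 8 + W)
g(a) = (1 + a)*(-7 + a)
g(l(X(6)))² = (-7 + (8 + 6)² - 6*(8 + 6))² = (-7 + 14² - 6*14)² = (-7 + 196 - 84)² = 105² = 11025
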